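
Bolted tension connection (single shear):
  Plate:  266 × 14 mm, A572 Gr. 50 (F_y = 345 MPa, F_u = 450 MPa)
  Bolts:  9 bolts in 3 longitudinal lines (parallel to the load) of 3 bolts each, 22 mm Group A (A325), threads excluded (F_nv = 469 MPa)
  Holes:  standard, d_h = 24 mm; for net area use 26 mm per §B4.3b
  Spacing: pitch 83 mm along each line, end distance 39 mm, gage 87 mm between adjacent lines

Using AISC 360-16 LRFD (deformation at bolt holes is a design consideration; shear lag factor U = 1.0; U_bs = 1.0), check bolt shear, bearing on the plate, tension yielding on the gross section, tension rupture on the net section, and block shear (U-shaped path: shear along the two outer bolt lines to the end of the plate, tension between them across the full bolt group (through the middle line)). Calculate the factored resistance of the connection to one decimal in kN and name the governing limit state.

Bolt shear: A_b = π(22)²/4 = 380.13 mm². φR_n = 0.75 × 469 × 380.13 × 9 × 1 = 1203.4 kN.
Bearing (14 mm plate, F_u = 450 MPa): end bolts L_c = 39 − 24/2 = 27, R_n = min(1.2×27×14×450, 2.4×22×14×450) = 204.12 kN/bolt; interior L_c = 83 − 24 = 59, R_n = 332.64 kN/bolt. φR_n = 0.75 × (3×204.12 + 6×332.64) = 1956.2 kN.
Tension yield (gross): A_g = 266×14 = 3724 mm². φR_n = 0.90 × 345 × 3724 = 1156.3 kN.
Tension rupture (net): A_n = (266 − 3×26)×14 = 2632 mm² (U = 1.0, A_e = A_n). φR_n = 0.75 × 450 × 2632 = 888.3 kN.
Block shear: shear path 2×[39+2×83] = 2×205 mm, A_gv = 5740, A_nv = 2×(205 − 2.5×26)×14 = 3920 mm²; tension across gage: (174 − 2×26)×14 = 1708 mm². R_n = min(0.6×450×3920, 0.6×345×5740) + 1.0×450×1708 = min(1058.4, 1188.2) + 768.6 = 1827 kN. φR_n = 0.75 × 1827 = 1370.3 kN.
Governing: min(1203.4, 1956.2, 1156.3, 888.3, 1370.3) = 888.3 kN → net-section rupture.

888.3 kN (net-section rupture governs)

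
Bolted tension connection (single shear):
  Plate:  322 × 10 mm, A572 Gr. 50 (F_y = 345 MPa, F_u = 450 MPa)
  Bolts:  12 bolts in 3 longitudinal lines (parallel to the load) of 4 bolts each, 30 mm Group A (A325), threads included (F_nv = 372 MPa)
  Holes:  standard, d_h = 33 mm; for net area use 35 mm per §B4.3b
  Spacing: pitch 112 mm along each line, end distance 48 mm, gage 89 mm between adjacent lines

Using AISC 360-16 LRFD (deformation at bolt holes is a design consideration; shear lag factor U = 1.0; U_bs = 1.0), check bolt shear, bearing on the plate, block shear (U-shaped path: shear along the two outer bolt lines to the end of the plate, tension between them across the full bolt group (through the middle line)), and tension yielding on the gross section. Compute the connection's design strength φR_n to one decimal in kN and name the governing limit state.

Bolt shear: A_b = π(30)²/4 = 706.86 mm². φR_n = 0.75 × 372 × 706.86 × 12 × 1 = 2366.6 kN.
Bearing (10 mm plate, F_u = 450 MPa): end bolts L_c = 48 − 33/2 = 31.5, R_n = min(1.2×31.5×10×450, 2.4×30×10×450) = 170.1 kN/bolt; interior L_c = 112 − 33 = 79, R_n = 324 kN/bolt. φR_n = 0.75 × (3×170.1 + 9×324) = 2569.7 kN.
Block shear: shear path 2×[48+3×112] = 2×384 mm, A_gv = 7680, A_nv = 2×(384 − 3.5×35)×10 = 5230 mm²; tension across gage: (178 − 2×35)×10 = 1080 mm². R_n = min(0.6×450×5230, 0.6×345×7680) + 1.0×450×1080 = min(1412.1, 1589.8) + 486 = 1898.1 kN. φR_n = 0.75 × 1898.1 = 1423.6 kN.
Tension yield (gross): A_g = 322×10 = 3220 mm². φR_n = 0.90 × 345 × 3220 = 999.8 kN.
Governing: min(2366.6, 2569.7, 1423.6, 999.8) = 999.8 kN → gross-section yield.

999.8 kN (gross-section yield governs)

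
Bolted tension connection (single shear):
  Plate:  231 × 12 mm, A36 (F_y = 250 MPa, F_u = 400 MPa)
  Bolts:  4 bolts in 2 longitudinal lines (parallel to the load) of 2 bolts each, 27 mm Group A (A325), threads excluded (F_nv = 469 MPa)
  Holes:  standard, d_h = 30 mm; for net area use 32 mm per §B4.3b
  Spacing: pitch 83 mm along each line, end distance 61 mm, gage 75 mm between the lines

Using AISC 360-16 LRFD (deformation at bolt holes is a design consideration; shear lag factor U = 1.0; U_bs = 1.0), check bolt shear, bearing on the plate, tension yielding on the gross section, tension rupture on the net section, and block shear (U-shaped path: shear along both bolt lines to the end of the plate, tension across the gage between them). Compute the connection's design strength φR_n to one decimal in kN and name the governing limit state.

Bolt shear: A_b = π(27)²/4 = 572.56 mm². φR_n = 0.75 × 469 × 572.56 × 4 × 1 = 805.6 kN.
Bearing (12 mm plate, F_u = 400 MPa): end bolts L_c = 61 − 30/2 = 46, R_n = min(1.2×46×12×400, 2.4×27×12×400) = 264.96 kN/bolt; interior L_c = 83 − 30 = 53, R_n = 305.28 kN/bolt. φR_n = 0.75 × (2×264.96 + 2×305.28) = 855.4 kN.
Tension yield (gross): A_g = 231×12 = 2772 mm². φR_n = 0.90 × 250 × 2772 = 623.7 kN.
Tension rupture (net): A_n = (231 − 2×32)×12 = 2004 mm² (U = 1.0, A_e = A_n). φR_n = 0.75 × 400 × 2004 = 601.2 kN.
Block shear: shear path 2×[61+1×83] = 2×144 mm, A_gv = 3456, A_nv = 2×(144 − 1.5×32)×12 = 2304 mm²; tension across gage: (75 − 1×32)×12 = 516 mm². R_n = min(0.6×400×2304, 0.6×250×3456) + 1.0×400×516 = min(552.96, 518.4) + 206.4 = 724.8 kN. φR_n = 0.75 × 724.8 = 543.6 kN.
Governing: min(805.6, 855.4, 623.7, 601.2, 543.6) = 543.6 kN → block shear.

543.6 kN (block shear governs)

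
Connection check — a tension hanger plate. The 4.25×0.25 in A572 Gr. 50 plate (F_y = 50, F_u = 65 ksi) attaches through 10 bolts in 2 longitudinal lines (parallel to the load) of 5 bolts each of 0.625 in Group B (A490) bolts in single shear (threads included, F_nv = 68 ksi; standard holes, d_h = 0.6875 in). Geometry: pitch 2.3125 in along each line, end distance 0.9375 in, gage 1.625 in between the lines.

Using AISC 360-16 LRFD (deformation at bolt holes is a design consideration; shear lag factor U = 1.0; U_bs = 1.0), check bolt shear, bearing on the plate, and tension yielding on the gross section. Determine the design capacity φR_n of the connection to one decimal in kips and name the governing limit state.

Bolt shear: A_b = π(0.625)²/4 = 0.3068 in². φR_n = 0.75 × 68 × 0.3068 × 10 × 1 = 156.5 kips.
Bearing (0.25 in plate, F_u = 65 ksi): end bolts L_c = 0.9375 − 0.6875/2 = 0.59375, R_n = min(1.2×0.59375×0.25×65, 2.4×0.625×0.25×65) = 11.578 kips/bolt; interior L_c = 2.3125 − 0.6875 = 1.625, R_n = 24.375 kips/bolt. φR_n = 0.75 × (2×11.578 + 8×24.375) = 163.6 kips.
Tension yield (gross): A_g = 4.25×0.25 = 1.0625 in². φR_n = 0.90 × 50 × 1.0625 = 47.8 kips.
Governing: min(156.5, 163.6, 47.8) = 47.8 kips → gross-section yield.

47.8 kips (gross-section yield governs)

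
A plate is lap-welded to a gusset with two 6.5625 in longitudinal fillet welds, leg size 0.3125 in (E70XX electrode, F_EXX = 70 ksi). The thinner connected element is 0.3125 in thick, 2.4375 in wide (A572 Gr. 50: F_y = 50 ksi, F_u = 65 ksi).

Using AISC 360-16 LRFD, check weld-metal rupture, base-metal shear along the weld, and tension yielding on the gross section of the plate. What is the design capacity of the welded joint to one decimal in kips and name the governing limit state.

Weld metal: throat = 0.707×0.3125 = 0.22094 in, L = 2×6.5625 = 13.125 in. φR_n = 0.75 × 0.6 × 70 × 0.22094 × 13.125 = 91.3 kips.
Base metal shear (0.3125 in plate): yield φR_n = 1.0×0.6×50×0.3125×13.125 = 123.0 kips; rupture φR_n = 0.75×0.6×65×0.3125×13.125 = 120.0 kips; take 120.0 kips (rupture).
Tension yield (gross): A_g = 2.4375×0.3125 = 0.76172 in². φR_n = 0.90 × 50 × 0.76172 = 34.3 kips.
Governing: min(91.3, 120.0, 34.3) = 34.3 kips → gross-section yield.

34.3 kips (gross-section yield governs)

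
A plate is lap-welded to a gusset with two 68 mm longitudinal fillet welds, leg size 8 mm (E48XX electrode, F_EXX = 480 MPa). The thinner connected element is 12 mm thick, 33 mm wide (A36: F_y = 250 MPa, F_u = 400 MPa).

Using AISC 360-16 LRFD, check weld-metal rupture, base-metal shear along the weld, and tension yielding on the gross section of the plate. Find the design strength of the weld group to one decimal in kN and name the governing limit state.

Weld metal: throat = 0.707×8 = 5.656 mm, L = 2×68 = 136 mm. φR_n = 0.75 × 0.6 × 480 × 5.656 × 136 = 166.2 kN.
Base metal shear (12 mm plate): yield φR_n = 1.0×0.6×250×12×136 = 244.8 kN; rupture φR_n = 0.75×0.6×400×12×136 = 293.8 kN; take 244.8 kN (yield).
Tension yield (gross): A_g = 33×12 = 396 mm². φR_n = 0.90 × 250 × 396 = 89.1 kN.
Governing: min(166.2, 244.8, 89.1) = 89.1 kN → gross-section yield.

89.1 kN (gross-section yield governs)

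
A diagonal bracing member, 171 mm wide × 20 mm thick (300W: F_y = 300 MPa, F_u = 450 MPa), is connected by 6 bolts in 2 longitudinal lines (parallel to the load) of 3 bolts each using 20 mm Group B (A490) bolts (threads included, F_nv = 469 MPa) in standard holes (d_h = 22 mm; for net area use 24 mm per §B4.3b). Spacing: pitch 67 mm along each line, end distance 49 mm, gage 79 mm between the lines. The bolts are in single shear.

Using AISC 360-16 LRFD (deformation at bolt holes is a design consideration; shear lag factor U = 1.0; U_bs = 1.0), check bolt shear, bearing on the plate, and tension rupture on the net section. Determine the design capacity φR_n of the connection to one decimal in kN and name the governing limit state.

663.0 kN (bolt shear governs)

Bolt shear: A_b = π(20)²/4 = 314.16 mm². φR_n = 0.75 × 469 × 314.16 × 6 × 1 = 663.0 kN.
Bearing (20 mm plate, F_u = 450 MPa): end bolts L_c = 49 − 22/2 = 38, R_n = min(1.2×38×20×450, 2.4×20×20×450) = 410.4 kN/bolt; interior L_c = 67 − 22 = 45, R_n = 432 kN/bolt. φR_n = 0.75 × (2×410.4 + 4×432) = 1911.6 kN.
Tension rupture (net): A_n = (171 − 2×24)×20 = 2460 mm² (U = 1.0, A_e = A_n). φR_n = 0.75 × 450 × 2460 = 830.3 kN.
Governing: min(663.0, 1911.6, 830.3) = 663.0 kN → bolt shear.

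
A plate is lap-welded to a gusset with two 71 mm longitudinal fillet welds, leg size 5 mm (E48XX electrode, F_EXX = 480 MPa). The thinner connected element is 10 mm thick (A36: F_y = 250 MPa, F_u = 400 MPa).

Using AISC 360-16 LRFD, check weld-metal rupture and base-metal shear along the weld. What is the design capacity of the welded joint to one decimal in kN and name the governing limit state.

108.4 kN (weld metal governs)

Weld metal: throat = 0.707×5 = 3.535 mm, L = 2×71 = 142 mm. φR_n = 0.75 × 0.6 × 480 × 3.535 × 142 = 108.4 kN.
Base metal shear (10 mm plate): yield φR_n = 1.0×0.6×250×10×142 = 213.0 kN; rupture φR_n = 0.75×0.6×400×10×142 = 255.6 kN; take 213.0 kN (yield).
Governing: min(108.4, 213.0) = 108.4 kN → weld metal.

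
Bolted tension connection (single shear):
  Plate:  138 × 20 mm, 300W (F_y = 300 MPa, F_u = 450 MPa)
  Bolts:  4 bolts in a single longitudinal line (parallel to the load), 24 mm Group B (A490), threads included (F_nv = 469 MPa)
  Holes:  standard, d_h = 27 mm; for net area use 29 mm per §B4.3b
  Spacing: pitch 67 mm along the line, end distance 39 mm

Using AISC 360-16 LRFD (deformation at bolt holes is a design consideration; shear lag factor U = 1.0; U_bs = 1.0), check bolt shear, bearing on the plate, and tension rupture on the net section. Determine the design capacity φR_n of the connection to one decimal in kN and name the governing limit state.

636.5 kN (bolt shear governs)

Bolt shear: A_b = π(24)²/4 = 452.39 mm². φR_n = 0.75 × 469 × 452.39 × 4 × 1 = 636.5 kN.
Bearing (20 mm plate, F_u = 450 MPa): end bolts L_c = 39 − 27/2 = 25.5, R_n = min(1.2×25.5×20×450, 2.4×24×20×450) = 275.4 kN/bolt; interior L_c = 67 − 27 = 40, R_n = 432 kN/bolt. φR_n = 0.75 × (1×275.4 + 3×432) = 1178.6 kN.
Tension rupture (net): A_n = (138 − 1×29)×20 = 2180 mm² (U = 1.0, A_e = A_n). φR_n = 0.75 × 450 × 2180 = 735.8 kN.
Governing: min(636.5, 1178.6, 735.8) = 636.5 kN → bolt shear.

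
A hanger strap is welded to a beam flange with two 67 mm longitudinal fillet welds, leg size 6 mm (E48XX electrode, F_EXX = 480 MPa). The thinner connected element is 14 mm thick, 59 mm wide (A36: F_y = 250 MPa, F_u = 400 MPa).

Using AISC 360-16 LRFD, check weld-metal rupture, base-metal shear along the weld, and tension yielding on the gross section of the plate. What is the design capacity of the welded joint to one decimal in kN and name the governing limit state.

122.8 kN (weld metal governs)

Weld metal: throat = 0.707×6 = 4.242 mm, L = 2×67 = 134 mm. φR_n = 0.75 × 0.6 × 480 × 4.242 × 134 = 122.8 kN.
Base metal shear (14 mm plate): yield φR_n = 1.0×0.6×250×14×134 = 281.4 kN; rupture φR_n = 0.75×0.6×400×14×134 = 337.7 kN; take 281.4 kN (yield).
Tension yield (gross): A_g = 59×14 = 826 mm². φR_n = 0.90 × 250 × 826 = 185.9 kN.
Governing: min(122.8, 281.4, 185.9) = 122.8 kN → weld metal.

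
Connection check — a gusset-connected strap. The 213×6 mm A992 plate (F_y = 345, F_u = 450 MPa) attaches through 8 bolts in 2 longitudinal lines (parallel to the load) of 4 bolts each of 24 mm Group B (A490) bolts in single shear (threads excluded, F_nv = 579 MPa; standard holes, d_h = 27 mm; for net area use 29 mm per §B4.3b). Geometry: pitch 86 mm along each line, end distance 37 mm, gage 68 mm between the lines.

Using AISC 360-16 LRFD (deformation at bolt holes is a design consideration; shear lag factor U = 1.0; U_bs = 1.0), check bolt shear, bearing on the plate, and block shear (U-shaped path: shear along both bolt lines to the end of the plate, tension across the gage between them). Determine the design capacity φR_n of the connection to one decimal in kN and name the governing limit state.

549.2 kN (block shear governs)

Bolt shear: A_b = π(24)²/4 = 452.39 mm². φR_n = 0.75 × 579 × 452.39 × 8 × 1 = 1571.6 kN.
Bearing (6 mm plate, F_u = 450 MPa): end bolts L_c = 37 − 27/2 = 23.5, R_n = min(1.2×23.5×6×450, 2.4×24×6×450) = 76.14 kN/bolt; interior L_c = 86 − 27 = 59, R_n = 155.52 kN/bolt. φR_n = 0.75 × (2×76.14 + 6×155.52) = 814.1 kN.
Block shear: shear path 2×[37+3×86] = 2×295 mm, A_gv = 3540, A_nv = 2×(295 − 3.5×29)×6 = 2322 mm²; tension across gage: (68 − 1×29)×6 = 234 mm². R_n = min(0.6×450×2322, 0.6×345×3540) + 1.0×450×234 = min(626.94, 732.78) + 105.3 = 732.24 kN. φR_n = 0.75 × 732.24 = 549.2 kN.
Governing: min(1571.6, 814.1, 549.2) = 549.2 kN → block shear.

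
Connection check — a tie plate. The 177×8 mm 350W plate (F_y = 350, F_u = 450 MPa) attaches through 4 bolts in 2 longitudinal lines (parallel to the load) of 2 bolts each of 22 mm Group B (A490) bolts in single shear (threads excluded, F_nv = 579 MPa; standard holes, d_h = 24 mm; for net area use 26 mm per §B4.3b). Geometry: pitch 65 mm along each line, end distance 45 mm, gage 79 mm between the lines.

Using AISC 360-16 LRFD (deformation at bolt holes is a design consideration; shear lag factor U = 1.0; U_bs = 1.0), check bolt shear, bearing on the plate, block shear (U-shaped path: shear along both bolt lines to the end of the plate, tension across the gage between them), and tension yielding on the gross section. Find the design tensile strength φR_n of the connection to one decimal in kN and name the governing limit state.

373.1 kN (block shear governs)

Bolt shear: A_b = π(22)²/4 = 380.13 mm². φR_n = 0.75 × 579 × 380.13 × 4 × 1 = 660.3 kN.
Bearing (8 mm plate, F_u = 450 MPa): end bolts L_c = 45 − 24/2 = 33, R_n = min(1.2×33×8×450, 2.4×22×8×450) = 142.56 kN/bolt; interior L_c = 65 − 24 = 41, R_n = 177.12 kN/bolt. φR_n = 0.75 × (2×142.56 + 2×177.12) = 479.5 kN.
Block shear: shear path 2×[45+1×65] = 2×110 mm, A_gv = 1760, A_nv = 2×(110 − 1.5×26)×8 = 1136 mm²; tension across gage: (79 − 1×26)×8 = 424 mm². R_n = min(0.6×450×1136, 0.6×350×1760) + 1.0×450×424 = min(306.72, 369.6) + 190.8 = 497.52 kN. φR_n = 0.75 × 497.52 = 373.1 kN.
Tension yield (gross): A_g = 177×8 = 1416 mm². φR_n = 0.90 × 350 × 1416 = 446.0 kN.
Governing: min(660.3, 479.5, 373.1, 446.0) = 373.1 kN → block shear.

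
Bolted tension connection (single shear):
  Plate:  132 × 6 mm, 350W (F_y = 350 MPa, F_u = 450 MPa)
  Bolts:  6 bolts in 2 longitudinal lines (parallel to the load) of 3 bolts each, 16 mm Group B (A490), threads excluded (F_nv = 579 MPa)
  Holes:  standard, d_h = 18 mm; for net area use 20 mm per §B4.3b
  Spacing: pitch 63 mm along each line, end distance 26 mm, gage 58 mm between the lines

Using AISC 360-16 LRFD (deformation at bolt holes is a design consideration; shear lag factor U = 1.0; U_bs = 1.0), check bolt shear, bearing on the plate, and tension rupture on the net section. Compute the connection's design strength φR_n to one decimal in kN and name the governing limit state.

186.3 kN (net-section rupture governs)

Bolt shear: A_b = π(16)²/4 = 201.06 mm². φR_n = 0.75 × 579 × 201.06 × 6 × 1 = 523.9 kN.
Bearing (6 mm plate, F_u = 450 MPa): end bolts L_c = 26 − 18/2 = 17, R_n = min(1.2×17×6×450, 2.4×16×6×450) = 55.08 kN/bolt; interior L_c = 63 − 18 = 45, R_n = 103.68 kN/bolt. φR_n = 0.75 × (2×55.08 + 4×103.68) = 393.7 kN.
Tension rupture (net): A_n = (132 − 2×20)×6 = 552 mm² (U = 1.0, A_e = A_n). φR_n = 0.75 × 450 × 552 = 186.3 kN.
Governing: min(523.9, 393.7, 186.3) = 186.3 kN → net-section rupture.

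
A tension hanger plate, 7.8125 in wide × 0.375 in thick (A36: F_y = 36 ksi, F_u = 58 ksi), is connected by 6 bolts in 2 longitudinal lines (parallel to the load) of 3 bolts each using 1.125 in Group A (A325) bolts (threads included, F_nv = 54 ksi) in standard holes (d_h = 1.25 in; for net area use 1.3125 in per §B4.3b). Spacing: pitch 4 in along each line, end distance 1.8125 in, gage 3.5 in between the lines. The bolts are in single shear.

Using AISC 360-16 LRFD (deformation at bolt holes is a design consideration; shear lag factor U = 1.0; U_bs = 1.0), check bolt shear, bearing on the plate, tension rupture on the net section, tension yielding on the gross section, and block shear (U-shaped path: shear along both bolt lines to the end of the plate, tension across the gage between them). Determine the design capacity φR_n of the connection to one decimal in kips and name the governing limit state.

Bolt shear: A_b = π(1.125)²/4 = 0.99402 in². φR_n = 0.75 × 54 × 0.99402 × 6 × 1 = 241.5 kips.
Bearing (0.375 in plate, F_u = 58 ksi): end bolts L_c = 1.8125 − 1.25/2 = 1.1875, R_n = min(1.2×1.1875×0.375×58, 2.4×1.125×0.375×58) = 30.994 kips/bolt; interior L_c = 4 − 1.25 = 2.75, R_n = 58.725 kips/bolt. φR_n = 0.75 × (2×30.994 + 4×58.725) = 222.7 kips.
Tension rupture (net): A_n = (7.8125 − 2×1.3125)×0.375 = 1.9453 in² (U = 1.0, A_e = A_n). φR_n = 0.75 × 58 × 1.9453 = 84.6 kips.
Tension yield (gross): A_g = 7.8125×0.375 = 2.9297 in². φR_n = 0.90 × 36 × 2.9297 = 94.9 kips.
Block shear: shear path 2×[1.8125+2×4] = 2×9.8125 in, A_gv = 7.3594, A_nv = 2×(9.8125 − 2.5×1.3125)×0.375 = 4.8984 in²; tension across gage: (3.5 − 1×1.3125)×0.375 = 0.82031 in². R_n = min(0.6×58×4.8984, 0.6×36×7.3594) + 1.0×58×0.82031 = min(170.46, 158.96) + 47.578 = 206.54 kips. φR_n = 0.75 × 206.54 = 154.9 kips.
Governing: min(241.5, 222.7, 84.6, 94.9, 154.9) = 84.6 kips → net-section rupture.

84.6 kips (net-section rupture governs)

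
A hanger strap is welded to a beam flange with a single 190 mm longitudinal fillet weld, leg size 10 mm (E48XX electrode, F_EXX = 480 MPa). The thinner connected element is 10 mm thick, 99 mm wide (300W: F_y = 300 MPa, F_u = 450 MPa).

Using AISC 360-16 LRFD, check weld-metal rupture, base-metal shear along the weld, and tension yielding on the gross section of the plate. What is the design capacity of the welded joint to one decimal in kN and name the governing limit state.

267.3 kN (gross-section yield governs)

Weld metal: throat = 0.707×10 = 7.07 mm, L = 190 mm. φR_n = 0.75 × 0.6 × 480 × 7.07 × 190 = 290.2 kN.
Base metal shear (10 mm plate): yield φR_n = 1.0×0.6×300×10×190 = 342.0 kN; rupture φR_n = 0.75×0.6×450×10×190 = 384.8 kN; take 342.0 kN (yield).
Tension yield (gross): A_g = 99×10 = 990 mm². φR_n = 0.90 × 300 × 990 = 267.3 kN.
Governing: min(290.2, 342.0, 267.3) = 267.3 kN → gross-section yield.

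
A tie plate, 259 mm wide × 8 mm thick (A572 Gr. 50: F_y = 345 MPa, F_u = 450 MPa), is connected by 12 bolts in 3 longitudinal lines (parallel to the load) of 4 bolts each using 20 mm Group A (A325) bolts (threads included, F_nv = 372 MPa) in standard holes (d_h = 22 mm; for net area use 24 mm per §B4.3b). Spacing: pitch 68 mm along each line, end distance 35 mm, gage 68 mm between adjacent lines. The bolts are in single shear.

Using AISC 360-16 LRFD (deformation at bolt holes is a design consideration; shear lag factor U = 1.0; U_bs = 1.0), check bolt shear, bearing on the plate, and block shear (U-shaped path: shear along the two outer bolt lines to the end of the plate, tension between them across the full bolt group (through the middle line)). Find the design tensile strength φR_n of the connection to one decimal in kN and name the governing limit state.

Bolt shear: A_b = π(20)²/4 = 314.16 mm². φR_n = 0.75 × 372 × 314.16 × 12 × 1 = 1051.8 kN.
Bearing (8 mm plate, F_u = 450 MPa): end bolts L_c = 35 − 22/2 = 24, R_n = min(1.2×24×8×450, 2.4×20×8×450) = 103.68 kN/bolt; interior L_c = 68 − 22 = 46, R_n = 172.8 kN/bolt. φR_n = 0.75 × (3×103.68 + 9×172.8) = 1399.7 kN.
Block shear: shear path 2×[35+3×68] = 2×239 mm, A_gv = 3824, A_nv = 2×(239 − 3.5×24)×8 = 2480 mm²; tension across gage: (136 − 2×24)×8 = 704 mm². R_n = min(0.6×450×2480, 0.6×345×3824) + 1.0×450×704 = min(669.6, 791.57) + 316.8 = 986.4 kN. φR_n = 0.75 × 986.4 = 739.8 kN.
Governing: min(1051.8, 1399.7, 739.8) = 739.8 kN → block shear.

739.8 kN (block shear governs)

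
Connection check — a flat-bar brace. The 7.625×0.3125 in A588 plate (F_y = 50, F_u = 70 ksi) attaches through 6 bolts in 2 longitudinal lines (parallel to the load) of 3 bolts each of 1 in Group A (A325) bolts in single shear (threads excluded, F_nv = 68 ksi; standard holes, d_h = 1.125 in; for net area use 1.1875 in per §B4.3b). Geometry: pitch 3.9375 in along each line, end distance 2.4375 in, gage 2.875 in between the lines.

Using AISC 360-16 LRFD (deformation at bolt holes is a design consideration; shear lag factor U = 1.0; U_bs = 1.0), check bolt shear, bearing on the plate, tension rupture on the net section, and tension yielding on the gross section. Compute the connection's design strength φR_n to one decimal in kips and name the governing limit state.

Bolt shear: A_b = π(1)²/4 = 0.7854 in². φR_n = 0.75 × 68 × 0.7854 × 6 × 1 = 240.3 kips.
Bearing (0.3125 in plate, F_u = 70 ksi): end bolts L_c = 2.4375 − 1.125/2 = 1.875, R_n = min(1.2×1.875×0.3125×70, 2.4×1×0.3125×70) = 49.219 kips/bolt; interior L_c = 3.9375 − 1.125 = 2.8125, R_n = 52.5 kips/bolt. φR_n = 0.75 × (2×49.219 + 4×52.5) = 231.3 kips.
Tension rupture (net): A_n = (7.625 − 2×1.1875)×0.3125 = 1.6406 in² (U = 1.0, A_e = A_n). φR_n = 0.75 × 70 × 1.6406 = 86.1 kips.
Tension yield (gross): A_g = 7.625×0.3125 = 2.3828 in². φR_n = 0.90 × 50 × 2.3828 = 107.2 kips.
Governing: min(240.3, 231.3, 86.1, 107.2) = 86.1 kips → net-section rupture.

86.1 kips (net-section rupture governs)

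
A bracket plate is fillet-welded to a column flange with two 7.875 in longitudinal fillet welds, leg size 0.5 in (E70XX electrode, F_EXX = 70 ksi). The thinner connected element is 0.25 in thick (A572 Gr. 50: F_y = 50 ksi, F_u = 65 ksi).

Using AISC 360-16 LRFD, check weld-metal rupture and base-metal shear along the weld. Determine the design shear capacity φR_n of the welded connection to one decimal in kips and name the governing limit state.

Weld metal: throat = 0.707×0.5 = 0.3535 in, L = 2×7.875 = 15.75 in. φR_n = 0.75 × 0.6 × 70 × 0.3535 × 15.75 = 175.4 kips.
Base metal shear (0.25 in plate): yield φR_n = 1.0×0.6×50×0.25×15.75 = 118.1 kips; rupture φR_n = 0.75×0.6×65×0.25×15.75 = 115.2 kips; take 115.2 kips (rupture).
Governing: min(175.4, 115.2) = 115.2 kips → base-metal shear.

115.2 kips (base-metal shear governs)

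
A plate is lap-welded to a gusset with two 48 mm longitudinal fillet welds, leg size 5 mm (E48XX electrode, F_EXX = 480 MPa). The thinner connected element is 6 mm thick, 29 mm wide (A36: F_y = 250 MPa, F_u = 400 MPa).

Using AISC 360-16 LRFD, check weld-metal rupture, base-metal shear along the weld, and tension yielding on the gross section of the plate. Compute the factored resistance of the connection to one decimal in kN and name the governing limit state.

Weld metal: throat = 0.707×5 = 3.535 mm, L = 2×48 = 96 mm. φR_n = 0.75 × 0.6 × 480 × 3.535 × 96 = 73.3 kN.
Base metal shear (6 mm plate): yield φR_n = 1.0×0.6×250×6×96 = 86.4 kN; rupture φR_n = 0.75×0.6×400×6×96 = 103.7 kN; take 86.4 kN (yield).
Tension yield (gross): A_g = 29×6 = 174 mm². φR_n = 0.90 × 250 × 174 = 39.2 kN.
Governing: min(73.3, 86.4, 39.2) = 39.2 kN → gross-section yield.

39.2 kN (gross-section yield governs)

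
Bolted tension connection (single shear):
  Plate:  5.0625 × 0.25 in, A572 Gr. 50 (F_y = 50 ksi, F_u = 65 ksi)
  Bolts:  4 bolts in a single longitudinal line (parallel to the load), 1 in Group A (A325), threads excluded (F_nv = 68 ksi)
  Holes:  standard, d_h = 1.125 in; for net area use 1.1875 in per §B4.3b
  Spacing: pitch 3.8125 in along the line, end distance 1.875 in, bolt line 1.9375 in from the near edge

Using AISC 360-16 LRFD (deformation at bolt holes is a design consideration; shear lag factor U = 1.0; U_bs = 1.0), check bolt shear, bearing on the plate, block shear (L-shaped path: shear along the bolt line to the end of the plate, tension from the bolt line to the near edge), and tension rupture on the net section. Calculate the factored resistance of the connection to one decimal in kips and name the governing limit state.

Bolt shear: A_b = π(1)²/4 = 0.7854 in². φR_n = 0.75 × 68 × 0.7854 × 4 × 1 = 160.2 kips.
Bearing (0.25 in plate, F_u = 65 ksi): end bolts L_c = 1.875 − 1.125/2 = 1.3125, R_n = min(1.2×1.3125×0.25×65, 2.4×1×0.25×65) = 25.594 kips/bolt; interior L_c = 3.8125 − 1.125 = 2.6875, R_n = 39 kips/bolt. φR_n = 0.75 × (1×25.594 + 3×39) = 106.9 kips.
Block shear: shear path 1×[1.875+3×3.8125] = 1×13.3125 in, A_gv = 3.3281, A_nv = 1×(13.3125 − 3.5×1.1875)×0.25 = 2.2891 in²; tension to near edge: (1.9375 − 0.5×1.1875)×0.25 = 0.33594 in². R_n = min(0.6×65×2.2891, 0.6×50×3.3281) + 1.0×65×0.33594 = min(89.275, 99.843) + 21.836 = 111.11 kips. φR_n = 0.75 × 111.11 = 83.3 kips.
Tension rupture (net): A_n = (5.0625 − 1×1.1875)×0.25 = 0.96875 in² (U = 1.0, A_e = A_n). φR_n = 0.75 × 65 × 0.96875 = 47.2 kips.
Governing: min(160.2, 106.9, 83.3, 47.2) = 47.2 kips → net-section rupture.

47.2 kips (net-section rupture governs)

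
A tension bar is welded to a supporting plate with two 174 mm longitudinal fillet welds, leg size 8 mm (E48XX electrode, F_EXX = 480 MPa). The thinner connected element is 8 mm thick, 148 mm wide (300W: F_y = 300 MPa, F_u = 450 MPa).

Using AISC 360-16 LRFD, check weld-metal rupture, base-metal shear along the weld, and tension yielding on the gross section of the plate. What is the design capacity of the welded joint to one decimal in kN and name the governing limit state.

Weld metal: throat = 0.707×8 = 5.656 mm, L = 2×174 = 348 mm. φR_n = 0.75 × 0.6 × 480 × 5.656 × 348 = 425.2 kN.
Base metal shear (8 mm plate): yield φR_n = 1.0×0.6×300×8×348 = 501.1 kN; rupture φR_n = 0.75×0.6×450×8×348 = 563.8 kN; take 501.1 kN (yield).
Tension yield (gross): A_g = 148×8 = 1184 mm². φR_n = 0.90 × 300 × 1184 = 319.7 kN.
Governing: min(425.2, 501.1, 319.7) = 319.7 kN → gross-section yield.

319.7 kN (gross-section yield governs)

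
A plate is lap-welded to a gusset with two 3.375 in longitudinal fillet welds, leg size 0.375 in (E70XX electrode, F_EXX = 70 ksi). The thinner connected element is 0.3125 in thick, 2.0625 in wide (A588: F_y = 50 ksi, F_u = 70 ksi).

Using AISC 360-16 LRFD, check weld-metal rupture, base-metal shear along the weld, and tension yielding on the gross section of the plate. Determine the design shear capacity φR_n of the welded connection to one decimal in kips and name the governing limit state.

Weld metal: throat = 0.707×0.375 = 0.26513 in, L = 2×3.375 = 6.75 in. φR_n = 0.75 × 0.6 × 70 × 0.26513 × 6.75 = 56.4 kips.
Base metal shear (0.3125 in plate): yield φR_n = 1.0×0.6×50×0.3125×6.75 = 63.3 kips; rupture φR_n = 0.75×0.6×70×0.3125×6.75 = 66.4 kips; take 63.3 kips (yield).
Tension yield (gross): A_g = 2.0625×0.3125 = 0.64453 in². φR_n = 0.90 × 50 × 0.64453 = 29.0 kips.
Governing: min(56.4, 63.3, 29.0) = 29.0 kips → gross-section yield.

29.0 kips (gross-section yield governs)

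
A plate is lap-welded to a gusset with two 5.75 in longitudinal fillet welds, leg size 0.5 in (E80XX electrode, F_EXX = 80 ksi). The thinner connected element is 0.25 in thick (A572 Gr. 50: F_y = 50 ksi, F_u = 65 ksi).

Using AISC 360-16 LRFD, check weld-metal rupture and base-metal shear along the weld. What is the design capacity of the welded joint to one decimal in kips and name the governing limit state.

84.1 kips (base-metal shear governs)

Weld metal: throat = 0.707×0.5 = 0.3535 in, L = 2×5.75 = 11.5 in. φR_n = 0.75 × 0.6 × 80 × 0.3535 × 11.5 = 146.3 kips.
Base metal shear (0.25 in plate): yield φR_n = 1.0×0.6×50×0.25×11.5 = 86.3 kips; rupture φR_n = 0.75×0.6×65×0.25×11.5 = 84.1 kips; take 84.1 kips (rupture).
Governing: min(146.3, 84.1) = 84.1 kips → base-metal shear.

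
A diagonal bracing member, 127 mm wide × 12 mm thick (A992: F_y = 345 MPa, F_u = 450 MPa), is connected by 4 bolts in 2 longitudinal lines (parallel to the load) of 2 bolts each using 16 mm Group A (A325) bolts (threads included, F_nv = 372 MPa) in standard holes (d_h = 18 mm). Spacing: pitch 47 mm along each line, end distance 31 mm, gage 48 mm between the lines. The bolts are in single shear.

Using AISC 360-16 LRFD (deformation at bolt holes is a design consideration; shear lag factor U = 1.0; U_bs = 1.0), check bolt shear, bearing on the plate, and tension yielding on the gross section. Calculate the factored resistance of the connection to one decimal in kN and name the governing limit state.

Bolt shear: A_b = π(16)²/4 = 201.06 mm². φR_n = 0.75 × 372 × 201.06 × 4 × 1 = 224.4 kN.
Bearing (12 mm plate, F_u = 450 MPa): end bolts L_c = 31 − 18/2 = 22, R_n = min(1.2×22×12×450, 2.4×16×12×450) = 142.56 kN/bolt; interior L_c = 47 − 18 = 29, R_n = 187.92 kN/bolt. φR_n = 0.75 × (2×142.56 + 2×187.92) = 495.7 kN.
Tension yield (gross): A_g = 127×12 = 1524 mm². φR_n = 0.90 × 345 × 1524 = 473.2 kN.
Governing: min(224.4, 495.7, 473.2) = 224.4 kN → bolt shear.

224.4 kN (bolt shear governs)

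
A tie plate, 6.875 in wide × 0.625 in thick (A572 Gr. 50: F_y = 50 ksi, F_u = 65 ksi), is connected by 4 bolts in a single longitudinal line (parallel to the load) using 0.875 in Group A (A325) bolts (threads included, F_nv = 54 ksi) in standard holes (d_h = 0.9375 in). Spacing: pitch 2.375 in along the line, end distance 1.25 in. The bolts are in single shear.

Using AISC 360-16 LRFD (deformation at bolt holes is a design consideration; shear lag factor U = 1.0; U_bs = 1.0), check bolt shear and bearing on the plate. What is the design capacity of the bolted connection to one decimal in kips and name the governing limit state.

97.4 kips (bolt shear governs)

Bolt shear: A_b = π(0.875)²/4 = 0.60132 in². φR_n = 0.75 × 54 × 0.60132 × 4 × 1 = 97.4 kips.
Bearing (0.625 in plate, F_u = 65 ksi): end bolts L_c = 1.25 − 0.9375/2 = 0.78125, R_n = min(1.2×0.78125×0.625×65, 2.4×0.875×0.625×65) = 38.086 kips/bolt; interior L_c = 2.375 − 0.9375 = 1.4375, R_n = 70.078 kips/bolt. φR_n = 0.75 × (1×38.086 + 3×70.078) = 186.2 kips.
Governing: min(97.4, 186.2) = 97.4 kips → bolt shear.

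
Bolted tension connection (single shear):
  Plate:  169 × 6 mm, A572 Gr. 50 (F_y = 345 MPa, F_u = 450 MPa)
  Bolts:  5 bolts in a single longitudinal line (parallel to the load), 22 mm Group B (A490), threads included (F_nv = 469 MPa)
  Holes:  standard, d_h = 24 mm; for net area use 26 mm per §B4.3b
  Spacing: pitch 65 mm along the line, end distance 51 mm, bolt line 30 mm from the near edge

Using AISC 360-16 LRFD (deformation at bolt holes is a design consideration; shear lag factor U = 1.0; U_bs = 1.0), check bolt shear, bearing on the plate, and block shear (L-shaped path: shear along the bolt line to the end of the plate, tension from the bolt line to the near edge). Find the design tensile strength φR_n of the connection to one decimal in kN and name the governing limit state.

Bolt shear: A_b = π(22)²/4 = 380.13 mm². φR_n = 0.75 × 469 × 380.13 × 5 × 1 = 668.6 kN.
Bearing (6 mm plate, F_u = 450 MPa): end bolts L_c = 51 − 24/2 = 39, R_n = min(1.2×39×6×450, 2.4×22×6×450) = 126.36 kN/bolt; interior L_c = 65 − 24 = 41, R_n = 132.84 kN/bolt. φR_n = 0.75 × (1×126.36 + 4×132.84) = 493.3 kN.
Block shear: shear path 1×[51+4×65] = 1×311 mm, A_gv = 1866, A_nv = 1×(311 − 4.5×26)×6 = 1164 mm²; tension to near edge: (30 − 0.5×26)×6 = 102 mm². R_n = min(0.6×450×1164, 0.6×345×1866) + 1.0×450×102 = min(314.28, 386.26) + 45.9 = 360.18 kN. φR_n = 0.75 × 360.18 = 270.1 kN.
Governing: min(668.6, 493.3, 270.1) = 270.1 kN → block shear.

270.1 kN (block shear governs)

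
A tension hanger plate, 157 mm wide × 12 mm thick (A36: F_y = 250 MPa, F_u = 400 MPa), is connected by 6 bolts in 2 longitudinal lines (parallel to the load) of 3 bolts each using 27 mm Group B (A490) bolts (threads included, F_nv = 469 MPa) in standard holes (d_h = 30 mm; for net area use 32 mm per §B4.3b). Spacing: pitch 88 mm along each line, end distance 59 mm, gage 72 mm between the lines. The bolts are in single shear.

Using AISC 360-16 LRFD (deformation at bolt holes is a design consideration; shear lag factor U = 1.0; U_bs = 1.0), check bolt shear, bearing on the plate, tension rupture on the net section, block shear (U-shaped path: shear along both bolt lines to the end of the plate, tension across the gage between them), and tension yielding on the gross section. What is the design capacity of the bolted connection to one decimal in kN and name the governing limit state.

Bolt shear: A_b = π(27)²/4 = 572.56 mm². φR_n = 0.75 × 469 × 572.56 × 6 × 1 = 1208.4 kN.
Bearing (12 mm plate, F_u = 400 MPa): end bolts L_c = 59 − 30/2 = 44, R_n = min(1.2×44×12×400, 2.4×27×12×400) = 253.44 kN/bolt; interior L_c = 88 − 30 = 58, R_n = 311.04 kN/bolt. φR_n = 0.75 × (2×253.44 + 4×311.04) = 1313.3 kN.
Tension rupture (net): A_n = (157 − 2×32)×12 = 1116 mm² (U = 1.0, A_e = A_n). φR_n = 0.75 × 400 × 1116 = 334.8 kN.
Block shear: shear path 2×[59+2×88] = 2×235 mm, A_gv = 5640, A_nv = 2×(235 − 2.5×32)×12 = 3720 mm²; tension across gage: (72 − 1×32)×12 = 480 mm². R_n = min(0.6×400×3720, 0.6×250×5640) + 1.0×400×480 = min(892.8, 846) + 192 = 1038 kN. φR_n = 0.75 × 1038 = 778.5 kN.
Tension yield (gross): A_g = 157×12 = 1884 mm². φR_n = 0.90 × 250 × 1884 = 423.9 kN.
Governing: min(1208.4, 1313.3, 334.8, 778.5, 423.9) = 334.8 kN → net-section rupture.

334.8 kN (net-section rupture governs)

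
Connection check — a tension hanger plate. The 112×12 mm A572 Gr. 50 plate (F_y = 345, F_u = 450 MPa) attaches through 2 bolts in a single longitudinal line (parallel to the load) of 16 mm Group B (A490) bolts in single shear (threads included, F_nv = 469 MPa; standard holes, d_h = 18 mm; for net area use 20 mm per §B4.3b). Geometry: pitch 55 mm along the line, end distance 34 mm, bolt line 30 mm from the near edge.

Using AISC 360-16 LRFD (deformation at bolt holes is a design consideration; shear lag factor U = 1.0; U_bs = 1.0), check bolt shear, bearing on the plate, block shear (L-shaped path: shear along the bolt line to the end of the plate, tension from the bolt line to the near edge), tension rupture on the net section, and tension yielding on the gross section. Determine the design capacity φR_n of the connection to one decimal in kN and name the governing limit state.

141.4 kN (bolt shear governs)

Bolt shear: A_b = π(16)²/4 = 201.06 mm². φR_n = 0.75 × 469 × 201.06 × 2 × 1 = 141.4 kN.
Bearing (12 mm plate, F_u = 450 MPa): end bolts L_c = 34 − 18/2 = 25, R_n = min(1.2×25×12×450, 2.4×16×12×450) = 162 kN/bolt; interior L_c = 55 − 18 = 37, R_n = 207.36 kN/bolt. φR_n = 0.75 × (1×162 + 1×207.36) = 277.0 kN.
Block shear: shear path 1×[34+1×55] = 1×89 mm, A_gv = 1068, A_nv = 1×(89 − 1.5×20)×12 = 708 mm²; tension to near edge: (30 − 0.5×20)×12 = 240 mm². R_n = min(0.6×450×708, 0.6×345×1068) + 1.0×450×240 = min(191.16, 221.08) + 108 = 299.16 kN. φR_n = 0.75 × 299.16 = 224.4 kN.
Tension rupture (net): A_n = (112 − 1×20)×12 = 1104 mm² (U = 1.0, A_e = A_n). φR_n = 0.75 × 450 × 1104 = 372.6 kN.
Tension yield (gross): A_g = 112×12 = 1344 mm². φR_n = 0.90 × 345 × 1344 = 417.3 kN.
Governing: min(141.4, 277.0, 224.4, 372.6, 417.3) = 141.4 kN → bolt shear.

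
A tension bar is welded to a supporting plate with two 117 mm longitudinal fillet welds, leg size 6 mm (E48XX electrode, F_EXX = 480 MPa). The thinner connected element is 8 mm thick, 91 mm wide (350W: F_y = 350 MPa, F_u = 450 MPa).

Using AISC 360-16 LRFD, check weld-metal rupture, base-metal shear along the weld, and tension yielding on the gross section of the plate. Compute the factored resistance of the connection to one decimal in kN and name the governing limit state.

Weld metal: throat = 0.707×6 = 4.242 mm, L = 2×117 = 234 mm. φR_n = 0.75 × 0.6 × 480 × 4.242 × 234 = 214.4 kN.
Base metal shear (8 mm plate): yield φR_n = 1.0×0.6×350×8×234 = 393.1 kN; rupture φR_n = 0.75×0.6×450×8×234 = 379.1 kN; take 379.1 kN (rupture).
Tension yield (gross): A_g = 91×8 = 728 mm². φR_n = 0.90 × 350 × 728 = 229.3 kN.
Governing: min(214.4, 379.1, 229.3) = 214.4 kN → weld metal.

214.4 kN (weld metal governs)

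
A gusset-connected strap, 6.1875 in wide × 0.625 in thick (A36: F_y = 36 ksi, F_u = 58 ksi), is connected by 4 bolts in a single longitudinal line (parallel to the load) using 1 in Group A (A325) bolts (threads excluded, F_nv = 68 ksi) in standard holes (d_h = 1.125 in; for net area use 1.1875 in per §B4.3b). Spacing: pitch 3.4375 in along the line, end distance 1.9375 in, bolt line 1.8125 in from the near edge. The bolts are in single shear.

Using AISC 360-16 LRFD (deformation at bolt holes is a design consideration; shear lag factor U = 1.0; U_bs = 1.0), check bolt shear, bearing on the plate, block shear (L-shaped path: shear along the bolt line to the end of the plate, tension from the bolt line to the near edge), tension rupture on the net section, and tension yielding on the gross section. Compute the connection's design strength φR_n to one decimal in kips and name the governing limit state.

Bolt shear: A_b = π(1)²/4 = 0.7854 in². φR_n = 0.75 × 68 × 0.7854 × 4 × 1 = 160.2 kips.
Bearing (0.625 in plate, F_u = 58 ksi): end bolts L_c = 1.9375 − 1.125/2 = 1.375, R_n = min(1.2×1.375×0.625×58, 2.4×1×0.625×58) = 59.813 kips/bolt; interior L_c = 3.4375 − 1.125 = 2.3125, R_n = 87 kips/bolt. φR_n = 0.75 × (1×59.813 + 3×87) = 240.6 kips.
Block shear: shear path 1×[1.9375+3×3.4375] = 1×12.25 in, A_gv = 7.6563, A_nv = 1×(12.25 − 3.5×1.1875)×0.625 = 5.0586 in²; tension to near edge: (1.8125 − 0.5×1.1875)×0.625 = 0.76172 in². R_n = min(0.6×58×5.0586, 0.6×36×7.6563) + 1.0×58×0.76172 = min(176.04, 165.38) + 44.18 = 209.56 kips. φR_n = 0.75 × 209.56 = 157.2 kips.
Tension rupture (net): A_n = (6.1875 − 1×1.1875)×0.625 = 3.125 in² (U = 1.0, A_e = A_n). φR_n = 0.75 × 58 × 3.125 = 135.9 kips.
Tension yield (gross): A_g = 6.1875×0.625 = 3.8672 in². φR_n = 0.90 × 36 × 3.8672 = 125.3 kips.
Governing: min(160.2, 240.6, 157.2, 135.9, 125.3) = 125.3 kips → gross-section yield.

125.3 kips (gross-section yield governs)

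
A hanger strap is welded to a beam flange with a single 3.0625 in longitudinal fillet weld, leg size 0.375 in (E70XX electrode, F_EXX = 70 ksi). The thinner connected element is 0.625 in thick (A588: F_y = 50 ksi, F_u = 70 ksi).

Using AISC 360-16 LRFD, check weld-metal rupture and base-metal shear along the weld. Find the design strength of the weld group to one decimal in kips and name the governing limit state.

Weld metal: throat = 0.707×0.375 = 0.26513 in, L = 3.0625 in. φR_n = 0.75 × 0.6 × 70 × 0.26513 × 3.0625 = 25.6 kips.
Base metal shear (0.625 in plate): yield φR_n = 1.0×0.6×50×0.625×3.0625 = 57.4 kips; rupture φR_n = 0.75×0.6×70×0.625×3.0625 = 60.3 kips; take 57.4 kips (yield).
Governing: min(25.6, 57.4) = 25.6 kips → weld metal.

25.6 kips (weld metal governs)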